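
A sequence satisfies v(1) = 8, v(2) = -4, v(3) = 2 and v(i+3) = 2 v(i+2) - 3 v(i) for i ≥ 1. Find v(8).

-44

v(4) = 2*2 - 3*8 = -20
v(5) = 2*(-20) - 3*(-4) = -28
v(6) = 2*(-28) - 3*2 = -62
v(7) = 2*(-62) - 3*(-20) = -64
v(8) = 2*(-64) - 3*(-28) = -44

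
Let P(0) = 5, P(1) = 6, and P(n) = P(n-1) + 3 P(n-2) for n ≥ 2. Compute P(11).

33483

P(2) = 6 + 3·5 = 21
P(3) = 21 + 3·6 = 39
P(4) = 39 + 3·21 = 102
P(5) = 102 + 3·39 = 219
P(6) = 219 + 3·102 = 525
P(7) = 525 + 3·219 = 1182
P(8) = 1182 + 3·525 = 2757
P(9) = 2757 + 3·1182 = 6303
P(10) = 6303 + 3·2757 = 14574
P(11) = 14574 + 3·6303 = 33483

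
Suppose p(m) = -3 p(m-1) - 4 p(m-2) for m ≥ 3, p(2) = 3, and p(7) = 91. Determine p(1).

Let p(1) = v.
p(3) = -9 - 4v
p(4) = 15 + 12v
p(5) = -9 - 20v
p(6) = -33 + 12v
p(7) = 135 + 44v
So 135 + 44v = 91, giving v = -1.

-1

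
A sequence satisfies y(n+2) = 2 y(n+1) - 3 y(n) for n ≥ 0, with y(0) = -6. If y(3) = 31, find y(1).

Let y(1) = z.
y(2) = 18 + 2z
y(3) = 36 + z
So 36 + z = 31, giving z = -5.

-5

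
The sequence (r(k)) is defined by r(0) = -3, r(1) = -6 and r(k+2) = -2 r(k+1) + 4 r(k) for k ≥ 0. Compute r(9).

r(2) = -2*(-6) + 4*(-3) = 0
r(3) = -2*0 + 4*(-6) = -24
r(4) = -2*(-24) + 4*0 = 48
r(5) = -2*48 + 4*(-24) = -192
r(6) = -2*(-192) + 4*48 = 576
r(7) = -2*576 + 4*(-192) = -1920
r(8) = -2*(-1920) + 4*576 = 6144
r(9) = -2*6144 + 4*(-1920) = -19968

-19968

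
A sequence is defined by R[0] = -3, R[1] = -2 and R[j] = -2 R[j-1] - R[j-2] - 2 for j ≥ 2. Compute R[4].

R[2] = -2(-2) - (-3) - 2 = 5
R[3] = -2(5) - (-2) - 2 = -10
R[4] = -2(-10) - 5 - 2 = 13

13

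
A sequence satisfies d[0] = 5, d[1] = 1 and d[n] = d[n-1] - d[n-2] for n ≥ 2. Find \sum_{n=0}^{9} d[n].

-3

d[2] = 1 - 5 = -4
d[3] = (-4) - 1 = -5
d[4] = (-5) - (-4) = -1
d[5] = (-1) - (-5) = 4
d[6] = 4 - (-1) = 5
d[7] = 5 - 4 = 1
d[8] = 1 - 5 = -4
d[9] = (-4) - 1 = -5
Sum = 5 + 1 + (-4) + (-5) + (-1) + 4 + 5 + 1 + (-4) + (-5) = -3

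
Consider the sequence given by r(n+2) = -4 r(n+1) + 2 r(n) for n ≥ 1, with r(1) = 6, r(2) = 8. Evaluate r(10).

r(3) = -4*8 + 2*6 = -20
r(4) = -4*(-20) + 2*8 = 96
r(5) = -4*96 + 2*(-20) = -424
r(6) = -4*(-424) + 2*96 = 1888
r(7) = -4*1888 + 2*(-424) = -8400
r(8) = -4*(-8400) + 2*1888 = 37376
r(9) = -4*37376 + 2*(-8400) = -166304
r(10) = -4*(-166304) + 2*37376 = 739968

739968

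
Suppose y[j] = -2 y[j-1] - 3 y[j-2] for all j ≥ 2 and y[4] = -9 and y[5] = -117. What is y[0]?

Rearranging, y[j-2] = (y[j] + 2 y[j-1]) / -3.
y[3] = (-117 + 2*(-9)) / -3 = -135/-3 = 45
y[2] = (-9 + 2*45) / -3 = 81/-3 = -27
y[1] = (45 + 2*(-27)) / -3 = -9/-3 = 3
y[0] = (-27 + 2*3) / -3 = -21/-3 = 7

7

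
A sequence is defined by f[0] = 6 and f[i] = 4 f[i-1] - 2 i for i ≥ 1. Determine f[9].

1339854

f[1] = 4·6 - 2 = 22
f[2] = 4·22 - 4 = 84
f[3] = 4·84 - 6 = 330
f[4] = 4·330 - 8 = 1312
f[5] = 4·1312 - 10 = 5238
f[6] = 4·5238 - 12 = 20940
f[7] = 4·20940 - 14 = 83746
f[8] = 4·83746 - 16 = 334968
f[9] = 4·334968 - 18 = 1339854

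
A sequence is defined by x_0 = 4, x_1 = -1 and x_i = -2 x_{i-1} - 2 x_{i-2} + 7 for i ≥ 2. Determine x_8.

x_2 = -2*(-1) - 2*4 + 7 = 1
x_3 = -2*1 - 2*(-1) + 7 = 7
x_4 = -2*7 - 2*1 + 7 = -9
x_5 = -2*(-9) - 2*7 + 7 = 11
x_6 = -2*11 - 2*(-9) + 7 = 3
x_7 = -2*3 - 2*11 + 7 = -21
x_8 = -2*(-21) - 2*3 + 7 = 43

43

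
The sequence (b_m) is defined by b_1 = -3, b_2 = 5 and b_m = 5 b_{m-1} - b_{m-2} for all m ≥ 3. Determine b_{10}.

1633695

b_3 = 5*5 - (-3) = 28
b_4 = 5*28 - 5 = 135
b_5 = 5*135 - 28 = 647
b_6 = 5*647 - 135 = 3100
b_7 = 5*3100 - 647 = 14853
b_8 = 5*14853 - 3100 = 71165
b_9 = 5*71165 - 14853 = 340972
b_{10} = 5*340972 - 71165 = 1633695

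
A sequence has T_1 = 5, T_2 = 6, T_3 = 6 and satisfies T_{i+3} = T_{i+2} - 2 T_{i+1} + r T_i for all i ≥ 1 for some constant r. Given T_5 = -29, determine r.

-1

T_4 = -6 + 5r
T_5 = -18 + 11r
So -18 + 11r = -29, giving r = -1.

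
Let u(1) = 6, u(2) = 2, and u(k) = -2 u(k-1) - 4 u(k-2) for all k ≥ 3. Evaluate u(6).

u(3) = -2(2) - 4(6) = -28
u(4) = -2(-28) - 4(2) = 48
u(5) = -2(48) - 4(-28) = 16
u(6) = -2(16) - 4(48) = -224

-224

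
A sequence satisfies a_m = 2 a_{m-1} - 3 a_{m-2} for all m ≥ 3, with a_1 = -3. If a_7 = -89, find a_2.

Let a_2 = z.
a_3 = 9 + 2z
a_4 = 18 + z
a_5 = 9 - 4z
a_6 = -36 - 11z
a_7 = -99 - 10z
So -99 - 10z = -89, giving z = -1.

-1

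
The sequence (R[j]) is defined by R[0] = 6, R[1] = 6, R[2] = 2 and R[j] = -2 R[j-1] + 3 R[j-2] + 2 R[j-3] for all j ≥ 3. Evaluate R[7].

R[3] = -2·2 + 3·6 + 2·6 = 26
R[4] = -2·26 + 3·2 + 2·6 = -34
R[5] = -2·(-34) + 3·26 + 2·2 = 150
R[6] = -2·150 + 3·(-34) + 2·26 = -350
R[7] = -2·(-350) + 3·150 + 2·(-34) = 1082

1082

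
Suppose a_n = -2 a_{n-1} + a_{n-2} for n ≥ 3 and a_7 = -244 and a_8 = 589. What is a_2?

1

Rearranging, a_{n-2} = a_n + 2 a_{n-1}.
a_6 = 589 + 2(-244) = 101
a_5 = -244 + 2(101) = -42
a_4 = 101 + 2(-42) = 17
a_3 = -42 + 2(17) = -8
a_2 = 17 + 2(-8) = 1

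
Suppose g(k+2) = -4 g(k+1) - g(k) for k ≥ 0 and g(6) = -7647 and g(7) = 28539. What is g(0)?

3

Rearranging, g(k-2) = -(g(k) + 4 g(k-1)).
g(5) = -(28539 + 4*(-7647)) = 2049
g(4) = -(-7647 + 4*2049) = -549
g(3) = -(2049 + 4*(-549)) = 147
g(2) = -(-549 + 4*147) = -39
g(1) = -(147 + 4*(-39)) = 9
g(0) = -(-39 + 4*9) = 3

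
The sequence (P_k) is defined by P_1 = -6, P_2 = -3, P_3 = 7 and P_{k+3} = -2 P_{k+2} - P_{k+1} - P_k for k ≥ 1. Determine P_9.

P_4 = -2·7 - (-3) - (-6) = -5
P_5 = -2·(-5) - 7 - (-3) = 6
P_6 = -2·6 - (-5) - 7 = -14
P_7 = -2·(-14) - 6 - (-5) = 27
P_8 = -2·27 - (-14) - 6 = -46
P_9 = -2·(-46) - 27 - (-14) = 79

79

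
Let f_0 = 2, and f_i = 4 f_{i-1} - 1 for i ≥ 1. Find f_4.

427

f_1 = 4(2) - 1 = 7
f_2 = 4(7) - 1 = 27
f_3 = 4(27) - 1 = 107
f_4 = 4(107) - 1 = 427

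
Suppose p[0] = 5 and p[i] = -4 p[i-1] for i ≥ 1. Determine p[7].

p[1] = -4*5 = -20
p[2] = -4*(-20) = 80
p[3] = -4*80 = -320
p[4] = -4*(-320) = 1280
p[5] = -4*1280 = -5120
p[6] = -4*(-5120) = 20480
p[7] = -4*20480 = -81920

-81920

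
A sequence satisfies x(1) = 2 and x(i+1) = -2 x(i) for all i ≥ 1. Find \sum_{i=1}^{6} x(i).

-42

x(2) = -2(2) = -4
x(3) = -2(-4) = 8
x(4) = -2(8) = -16
x(5) = -2(-16) = 32
x(6) = -2(32) = -64
Sum = 2 + (-4) + 8 + (-16) + 32 + (-64) = -42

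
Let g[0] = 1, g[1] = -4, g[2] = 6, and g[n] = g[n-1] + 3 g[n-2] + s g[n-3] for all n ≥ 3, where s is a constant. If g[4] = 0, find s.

4

g[3] = -6 + s
g[4] = 12 - 3s
So 12 - 3s = 0, giving s = 4.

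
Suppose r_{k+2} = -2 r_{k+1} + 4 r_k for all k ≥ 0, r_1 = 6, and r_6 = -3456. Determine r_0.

-6

Let r_0 = y.
r_2 = -12 + 4y
r_3 = 48 - 8y
r_4 = -144 + 32y
r_5 = 480 - 96y
r_6 = -1536 + 320y
So -1536 + 320y = -3456, giving y = -6.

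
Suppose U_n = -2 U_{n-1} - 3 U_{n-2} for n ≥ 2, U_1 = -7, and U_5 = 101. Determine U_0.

-2

Let U_0 = w.
U_2 = 14 - 3w
U_3 = -7 + 6w
U_4 = -28 - 3w
U_5 = 77 - 12w
So 77 - 12w = 101, giving w = -2.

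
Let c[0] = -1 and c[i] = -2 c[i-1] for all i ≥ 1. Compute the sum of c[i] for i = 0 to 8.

-171

c[1] = -2(-1) = 2
c[2] = -2(2) = -4
c[3] = -2(-4) = 8
c[4] = -2(8) = -16
c[5] = -2(-16) = 32
c[6] = -2(32) = -64
c[7] = -2(-64) = 128
c[8] = -2(128) = -256
Sum = (-1) + 2 + (-4) + 8 + (-16) + 32 + (-64) + 128 + (-256) = -171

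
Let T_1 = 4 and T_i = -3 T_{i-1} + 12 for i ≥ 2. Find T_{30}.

The fixed point is 12/(1 + 3) = 3, so T_i - 3 = -3(T_{i-1} - 3).
Hence T_i = 1·(-3)^{i-1} + 3.
T_{30} = 1·(-3)^{29} + 3 = 1·-68630377364883 + 3 = -68630377364880.

-68630377364880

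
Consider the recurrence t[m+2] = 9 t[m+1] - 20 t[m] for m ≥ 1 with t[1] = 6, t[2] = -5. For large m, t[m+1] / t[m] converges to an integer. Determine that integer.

5

The characteristic equation is r^2 - 9r + 20 = 0, which factors as (r - 5)(r - 4) = 0.
So the roots are 5 and 4. Since |5| > |4| and the coefficient of 5^m is non-zero, the ratio tends to 5.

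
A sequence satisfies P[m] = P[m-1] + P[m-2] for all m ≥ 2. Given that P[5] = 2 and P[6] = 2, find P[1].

Rearranging, P[m-2] = P[m] - P[m-1].
P[4] = 2 - 2 = 0
P[3] = 2 - 0 = 2
P[2] = 0 - 2 = -2
P[1] = 2 - (-2) = 4

4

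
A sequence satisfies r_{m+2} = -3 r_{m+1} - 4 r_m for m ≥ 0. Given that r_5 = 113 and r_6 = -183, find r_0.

3

Rearranging, r_{m-2} = (r_m + 3 r_{m-1}) / -4.
r_4 = (-183 + 3·113) / -4 = 156/-4 = -39
r_3 = (113 + 3·(-39)) / -4 = -4/-4 = 1
r_2 = (-39 + 3·1) / -4 = -36/-4 = 9
r_1 = (1 + 3·9) / -4 = 28/-4 = -7
r_0 = (9 + 3·(-7)) / -4 = -12/-4 = 3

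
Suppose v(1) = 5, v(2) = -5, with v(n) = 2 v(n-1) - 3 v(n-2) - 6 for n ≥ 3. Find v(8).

v(3) = 2·(-5) - 3·5 - 6 = -31
v(4) = 2·(-31) - 3·(-5) - 6 = -53
v(5) = 2·(-53) - 3·(-31) - 6 = -19
v(6) = 2·(-19) - 3·(-53) - 6 = 115
v(7) = 2·115 - 3·(-19) - 6 = 281
v(8) = 2·281 - 3·115 - 6 = 211

211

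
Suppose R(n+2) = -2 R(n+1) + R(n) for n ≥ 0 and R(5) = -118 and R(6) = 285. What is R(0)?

Rearranging, R(n-2) = R(n) + 2 R(n-1).
R(4) = 285 + 2(-118) = 49
R(3) = -118 + 2(49) = -20
R(2) = 49 + 2(-20) = 9
R(1) = -20 + 2(9) = -2
R(0) = 9 + 2(-2) = 5

5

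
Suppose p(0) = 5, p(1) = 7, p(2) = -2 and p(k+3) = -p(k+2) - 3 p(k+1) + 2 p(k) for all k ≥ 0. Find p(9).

-833

p(3) = -(-2) - 3(7) + 2(5) = -9
p(4) = -(-9) - 3(-2) + 2(7) = 29
p(5) = -29 - 3(-9) + 2(-2) = -6
p(6) = -(-6) - 3(29) + 2(-9) = -99
p(7) = -(-99) - 3(-6) + 2(29) = 175
p(8) = -175 - 3(-99) + 2(-6) = 110
p(9) = -110 - 3(175) + 2(-99) = -833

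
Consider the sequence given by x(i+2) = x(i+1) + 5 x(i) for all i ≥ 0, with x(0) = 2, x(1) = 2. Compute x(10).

x(2) = 2 + 5*2 = 12
x(3) = 12 + 5*2 = 22
x(4) = 22 + 5*12 = 82
x(5) = 82 + 5*22 = 192
x(6) = 192 + 5*82 = 602
x(7) = 602 + 5*192 = 1562
x(8) = 1562 + 5*602 = 4572
x(9) = 4572 + 5*1562 = 12382
x(10) = 12382 + 5*4572 = 35242

35242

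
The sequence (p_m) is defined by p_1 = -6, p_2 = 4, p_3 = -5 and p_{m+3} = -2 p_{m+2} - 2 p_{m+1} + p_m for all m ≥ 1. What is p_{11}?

-250

p_4 = -2·(-5) - 2·4 + (-6) = -4
p_5 = -2·(-4) - 2·(-5) + 4 = 22
p_6 = -2·22 - 2·(-4) + (-5) = -41
p_7 = -2·(-41) - 2·22 + (-4) = 34
p_8 = -2·34 - 2·(-41) + 22 = 36
p_9 = -2·36 - 2·34 + (-41) = -181
p_{10} = -2·(-181) - 2·36 + 34 = 324
p_{11} = -2·324 - 2·(-181) + 36 = -250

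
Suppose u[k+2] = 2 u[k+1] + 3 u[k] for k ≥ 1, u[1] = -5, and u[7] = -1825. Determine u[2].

Let u[2] = x.
u[3] = -15 + 2x
u[4] = -30 + 7x
u[5] = -105 + 20x
u[6] = -300 + 61x
u[7] = -915 + 182x
So -915 + 182x = -1825, giving x = -5.

-5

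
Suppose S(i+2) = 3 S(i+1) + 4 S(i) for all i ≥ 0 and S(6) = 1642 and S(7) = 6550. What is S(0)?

4

Rearranging, S(i-2) = (S(i) - 3 S(i-1)) / 4.
S(5) = (6550 - 3(1642)) / 4 = 1624/4 = 406
S(4) = (1642 - 3(406)) / 4 = 424/4 = 106
S(3) = (406 - 3(106)) / 4 = 88/4 = 22
S(2) = (106 - 3(22)) / 4 = 40/4 = 10
S(1) = (22 - 3(10)) / 4 = -8/4 = -2
S(0) = (10 - 3(-2)) / 4 = 16/4 = 4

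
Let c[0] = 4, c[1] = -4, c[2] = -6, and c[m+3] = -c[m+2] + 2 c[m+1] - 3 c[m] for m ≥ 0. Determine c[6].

c[3] = -(-6) + 2·(-4) - 3·4 = -14
c[4] = -(-14) + 2·(-6) - 3·(-4) = 14
c[5] = -14 + 2·(-14) - 3·(-6) = -24
c[6] = -(-24) + 2·14 - 3·(-14) = 94

94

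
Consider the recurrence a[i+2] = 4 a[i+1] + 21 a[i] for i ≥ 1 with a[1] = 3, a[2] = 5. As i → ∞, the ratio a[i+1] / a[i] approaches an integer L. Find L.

The characteristic equation is r^2 - 4r - 21 = 0, which factors as (r - 7)(r + 3) = 0.
So the roots are 7 and -3. Since |7| > |-3| and the coefficient of 7^i is non-zero, the ratio tends to 7.

7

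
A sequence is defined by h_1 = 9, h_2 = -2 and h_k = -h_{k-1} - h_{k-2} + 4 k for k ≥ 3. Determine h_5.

2

h_3 = -(-2) - 9 + 12 = 5
h_4 = -5 - (-2) + 16 = 13
h_5 = -13 - 5 + 20 = 2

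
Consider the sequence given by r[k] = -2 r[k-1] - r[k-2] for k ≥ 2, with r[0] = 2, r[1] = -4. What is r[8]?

18

r[2] = -2(-4) - 2 = 6
r[3] = -2(6) - (-4) = -8
r[4] = -2(-8) - 6 = 10
r[5] = -2(10) - (-8) = -12
r[6] = -2(-12) - 10 = 14
r[7] = -2(14) - (-12) = -16
r[8] = -2(-16) - 14 = 18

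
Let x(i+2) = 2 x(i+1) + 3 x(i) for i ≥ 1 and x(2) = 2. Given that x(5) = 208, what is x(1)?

8

Let x(1) = z.
x(3) = 4 + 3z
x(4) = 14 + 6z
x(5) = 40 + 21z
So 40 + 21z = 208, giving z = 8.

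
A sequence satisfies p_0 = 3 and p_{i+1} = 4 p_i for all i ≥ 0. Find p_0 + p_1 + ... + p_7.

p_1 = 4(3) = 12
p_2 = 4(12) = 48
p_3 = 4(48) = 192
p_4 = 4(192) = 768
p_5 = 4(768) = 3072
p_6 = 4(3072) = 12288
p_7 = 4(12288) = 49152
Sum = 3 + 12 + 48 + 192 + 768 + 3072 + 12288 + 49152 = 65535

65535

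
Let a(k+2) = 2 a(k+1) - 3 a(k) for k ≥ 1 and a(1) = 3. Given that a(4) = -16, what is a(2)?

Let a(2) = z.
a(3) = -9 + 2z
a(4) = -18 + z
So -18 + z = -16, giving z = 2.

2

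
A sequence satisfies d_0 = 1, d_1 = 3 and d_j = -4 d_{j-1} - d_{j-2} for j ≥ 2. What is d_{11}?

1845473

d_2 = -4*3 - 1 = -13
d_3 = -4*(-13) - 3 = 49
d_4 = -4*49 - (-13) = -183
d_5 = -4*(-183) - 49 = 683
d_6 = -4*683 - (-183) = -2549
d_7 = -4*(-2549) - 683 = 9513
d_8 = -4*9513 - (-2549) = -35503
d_9 = -4*(-35503) - 9513 = 132499
d_{10} = -4*132499 - (-35503) = -494493
d_{11} = -4*(-494493) - 132499 = 1845473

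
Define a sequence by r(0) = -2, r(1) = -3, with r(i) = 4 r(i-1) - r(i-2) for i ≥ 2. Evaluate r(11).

r(2) = 4(-3) - (-2) = -10
r(3) = 4(-10) - (-3) = -37
r(4) = 4(-37) - (-10) = -138
r(5) = 4(-138) - (-37) = -515
r(6) = 4(-515) - (-138) = -1922
r(7) = 4(-1922) - (-515) = -7173
r(8) = 4(-7173) - (-1922) = -26770
r(9) = 4(-26770) - (-7173) = -99907
r(10) = 4(-99907) - (-26770) = -372858
r(11) = 4(-372858) - (-99907) = -1391525

-1391525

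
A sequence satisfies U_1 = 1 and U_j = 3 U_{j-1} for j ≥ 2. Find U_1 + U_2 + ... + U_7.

1093

U_2 = 3·1 = 3
U_3 = 3·3 = 9
U_4 = 3·9 = 27
U_5 = 3·27 = 81
U_6 = 3·81 = 243
U_7 = 3·243 = 729
Sum = 1 + 3 + 9 + 27 + 81 + 243 + 729 = 1093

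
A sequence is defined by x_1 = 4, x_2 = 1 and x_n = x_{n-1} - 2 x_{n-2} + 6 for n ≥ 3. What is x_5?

x_3 = 1 - 2·4 + 6 = -1
x_4 = (-1) - 2·1 + 6 = 3
x_5 = 3 - 2·(-1) + 6 = 11

11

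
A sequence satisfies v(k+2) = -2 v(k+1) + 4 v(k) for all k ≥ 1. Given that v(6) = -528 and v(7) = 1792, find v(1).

8

Rearranging, v(k-2) = (v(k) + 2 v(k-1)) / 4.
v(5) = (1792 + 2·(-528)) / 4 = 736/4 = 184
v(4) = (-528 + 2·184) / 4 = -160/4 = -40
v(3) = (184 + 2·(-40)) / 4 = 104/4 = 26
v(2) = (-40 + 2·26) / 4 = 12/4 = 3
v(1) = (26 + 2·3) / 4 = 32/4 = 8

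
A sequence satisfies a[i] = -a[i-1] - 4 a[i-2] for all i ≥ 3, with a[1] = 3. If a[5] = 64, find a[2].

4

Let a[2] = z.
a[3] = -12 - z
a[4] = 12 - 3z
a[5] = 36 + 7z
So 36 + 7z = 64, giving z = 4.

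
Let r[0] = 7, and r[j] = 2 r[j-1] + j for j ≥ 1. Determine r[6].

r[1] = 2(7) + 1 = 15
r[2] = 2(15) + 2 = 32
r[3] = 2(32) + 3 = 67
r[4] = 2(67) + 4 = 138
r[5] = 2(138) + 5 = 281
r[6] = 2(281) + 6 = 568

568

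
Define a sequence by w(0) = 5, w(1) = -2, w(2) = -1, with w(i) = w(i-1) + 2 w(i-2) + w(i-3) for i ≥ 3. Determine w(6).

w(3) = (-1) + 2*(-2) + 5 = 0
w(4) = 0 + 2*(-1) + (-2) = -4
w(5) = (-4) + 2*0 + (-1) = -5
w(6) = (-5) + 2*(-4) + 0 = -13

-13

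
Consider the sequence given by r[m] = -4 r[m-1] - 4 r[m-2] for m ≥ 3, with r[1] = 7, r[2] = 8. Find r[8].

8960

r[3] = -4*8 - 4*7 = -60
r[4] = -4*(-60) - 4*8 = 208
r[5] = -4*208 - 4*(-60) = -592
r[6] = -4*(-592) - 4*208 = 1536
r[7] = -4*1536 - 4*(-592) = -3776
r[8] = -4*(-3776) - 4*1536 = 8960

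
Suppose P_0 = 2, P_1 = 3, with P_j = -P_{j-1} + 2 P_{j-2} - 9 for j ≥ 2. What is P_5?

31

P_2 = -3 + 2(2) - 9 = -8
P_3 = -(-8) + 2(3) - 9 = 5
P_4 = -5 + 2(-8) - 9 = -30
P_5 = -(-30) + 2(5) - 9 = 31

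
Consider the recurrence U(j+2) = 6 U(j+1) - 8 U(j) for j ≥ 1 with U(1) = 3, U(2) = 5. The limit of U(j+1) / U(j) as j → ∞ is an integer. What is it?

4

The characteristic equation is r^2 - 6r + 8 = 0, which factors as (r - 4)(r - 2) = 0.
So the roots are 4 and 2. Since |4| > |2| and the coefficient of 4^j is non-zero, the ratio tends to 4.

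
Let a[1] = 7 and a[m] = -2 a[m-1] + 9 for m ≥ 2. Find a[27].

268435459

The fixed point is 9/(1 + 2) = 3, so a[m] - 3 = -2(a[m-1] - 3).
Hence a[m] = 4·(-2)^{m-1} + 3.
a[27] = 4·(-2)^{26} + 3 = 4·67108864 + 3 = 268435459.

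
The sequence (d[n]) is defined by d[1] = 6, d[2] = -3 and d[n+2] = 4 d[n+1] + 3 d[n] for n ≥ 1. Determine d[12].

d[3] = 4(-3) + 3(6) = 6
d[4] = 4(6) + 3(-3) = 15
d[5] = 4(15) + 3(6) = 78
d[6] = 4(78) + 3(15) = 357
d[7] = 4(357) + 3(78) = 1662
d[8] = 4(1662) + 3(357) = 7719
d[9] = 4(7719) + 3(1662) = 35862
d[10] = 4(35862) + 3(7719) = 166605
d[11] = 4(166605) + 3(35862) = 774006
d[12] = 4(774006) + 3(166605) = 3595839

3595839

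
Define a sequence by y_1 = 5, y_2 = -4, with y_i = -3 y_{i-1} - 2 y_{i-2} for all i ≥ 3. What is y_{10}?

506

y_3 = -3(-4) - 2(5) = 2
y_4 = -3(2) - 2(-4) = 2
y_5 = -3(2) - 2(2) = -10
y_6 = -3(-10) - 2(2) = 26
y_7 = -3(26) - 2(-10) = -58
y_8 = -3(-58) - 2(26) = 122
y_9 = -3(122) - 2(-58) = -250
y_{10} = -3(-250) - 2(122) = 506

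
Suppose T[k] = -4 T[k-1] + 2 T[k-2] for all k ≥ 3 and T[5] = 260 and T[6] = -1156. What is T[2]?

Rearranging, T[k-2] = (T[k] + 4 T[k-1]) / 2.
T[4] = (-1156 + 4*260) / 2 = -116/2 = -58
T[3] = (260 + 4*(-58)) / 2 = 28/2 = 14
T[2] = (-58 + 4*14) / 2 = -2/2 = -1

-1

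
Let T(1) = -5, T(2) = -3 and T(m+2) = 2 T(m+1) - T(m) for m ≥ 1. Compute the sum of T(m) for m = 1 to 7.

T(3) = 2·(-3) - (-5) = -1
T(4) = 2·(-1) - (-3) = 1
T(5) = 2·1 - (-1) = 3
T(6) = 2·3 - 1 = 5
T(7) = 2·5 - 3 = 7
Sum = (-5) + (-3) + (-1) + 1 + 3 + 5 + 7 = 7

7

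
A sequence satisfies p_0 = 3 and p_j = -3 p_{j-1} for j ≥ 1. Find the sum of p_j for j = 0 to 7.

p_1 = -3(3) = -9
p_2 = -3(-9) = 27
p_3 = -3(27) = -81
p_4 = -3(-81) = 243
p_5 = -3(243) = -729
p_6 = -3(-729) = 2187
p_7 = -3(2187) = -6561
Sum = 3 + (-9) + 27 + (-81) + 243 + (-729) + 2187 + (-6561) = -4920

-4920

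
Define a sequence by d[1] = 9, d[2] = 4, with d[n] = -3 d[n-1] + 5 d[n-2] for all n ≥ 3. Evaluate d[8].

d[3] = -3(4) + 5(9) = 33
d[4] = -3(33) + 5(4) = -79
d[5] = -3(-79) + 5(33) = 402
d[6] = -3(402) + 5(-79) = -1601
d[7] = -3(-1601) + 5(402) = 6813
d[8] = -3(6813) + 5(-1601) = -28444

-28444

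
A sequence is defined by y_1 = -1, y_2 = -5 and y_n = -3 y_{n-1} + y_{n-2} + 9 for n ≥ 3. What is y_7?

2447

y_3 = -3*(-5) + (-1) + 9 = 23
y_4 = -3*23 + (-5) + 9 = -65
y_5 = -3*(-65) + 23 + 9 = 227
y_6 = -3*227 + (-65) + 9 = -737
y_7 = -3*(-737) + 227 + 9 = 2447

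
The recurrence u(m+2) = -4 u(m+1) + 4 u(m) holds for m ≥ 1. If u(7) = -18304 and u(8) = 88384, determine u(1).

Rearranging, u(m-2) = (u(m) + 4 u(m-1)) / 4.
u(6) = (88384 + 4(-18304)) / 4 = 15168/4 = 3792
u(5) = (-18304 + 4(3792)) / 4 = -3136/4 = -784
u(4) = (3792 + 4(-784)) / 4 = 656/4 = 164
u(3) = (-784 + 4(164)) / 4 = -128/4 = -32
u(2) = (164 + 4(-32)) / 4 = 36/4 = 9
u(1) = (-32 + 4(9)) / 4 = 4/4 = 1

1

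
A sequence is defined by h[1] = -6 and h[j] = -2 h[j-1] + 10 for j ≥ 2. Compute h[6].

302

h[2] = -2·(-6) + 10 = 22
h[3] = -2·22 + 10 = -34
h[4] = -2·(-34) + 10 = 78
h[5] = -2·78 + 10 = -146
h[6] = -2·(-146) + 10 = 302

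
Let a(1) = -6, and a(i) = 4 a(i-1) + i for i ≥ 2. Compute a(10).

a(2) = 4·(-6) + 2 = -22
a(3) = 4·(-22) + 3 = -85
a(4) = 4·(-85) + 4 = -336
a(5) = 4·(-336) + 5 = -1339
a(6) = 4·(-1339) + 6 = -5350
a(7) = 4·(-5350) + 7 = -21393
a(8) = 4·(-21393) + 8 = -85564
a(9) = 4·(-85564) + 9 = -342247
a(10) = 4·(-342247) + 10 = -1368978

-1368978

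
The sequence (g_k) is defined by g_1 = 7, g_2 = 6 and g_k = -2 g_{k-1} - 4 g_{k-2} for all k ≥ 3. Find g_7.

g_3 = -2·6 - 4·7 = -40
g_4 = -2·(-40) - 4·6 = 56
g_5 = -2·56 - 4·(-40) = 48
g_6 = -2·48 - 4·56 = -320
g_7 = -2·(-320) - 4·48 = 448

448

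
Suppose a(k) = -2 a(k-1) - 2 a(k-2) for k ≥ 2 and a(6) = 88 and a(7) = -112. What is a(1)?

8

Rearranging, a(k-2) = (a(k) + 2 a(k-1)) / -2.
a(5) = (-112 + 2(88)) / -2 = 64/-2 = -32
a(4) = (88 + 2(-32)) / -2 = 24/-2 = -12
a(3) = (-32 + 2(-12)) / -2 = -56/-2 = 28
a(2) = (-12 + 2(28)) / -2 = 44/-2 = -22
a(1) = (28 + 2(-22)) / -2 = -16/-2 = 8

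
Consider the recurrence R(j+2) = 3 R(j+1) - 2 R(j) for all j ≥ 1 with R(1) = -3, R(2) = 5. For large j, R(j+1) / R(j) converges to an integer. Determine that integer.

2

The characteristic equation is r^2 - 3r + 2 = 0, which factors as (r - 2)(r - 1) = 0.
So the roots are 2 and 1. Since |2| > |1| and the coefficient of 2^j is non-zero, the ratio tends to 2.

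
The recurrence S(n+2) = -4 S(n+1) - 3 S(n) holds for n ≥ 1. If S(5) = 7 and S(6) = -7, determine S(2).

-7

Rearranging, S(n-2) = (S(n) + 4 S(n-1)) / -3.
S(4) = (-7 + 4·7) / -3 = 21/-3 = -7
S(3) = (7 + 4·(-7)) / -3 = -21/-3 = 7
S(2) = (-7 + 4·7) / -3 = 21/-3 = -7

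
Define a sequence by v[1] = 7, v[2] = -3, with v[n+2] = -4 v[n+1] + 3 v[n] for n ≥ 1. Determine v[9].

308391

v[3] = -4(-3) + 3(7) = 33
v[4] = -4(33) + 3(-3) = -141
v[5] = -4(-141) + 3(33) = 663
v[6] = -4(663) + 3(-141) = -3075
v[7] = -4(-3075) + 3(663) = 14289
v[8] = -4(14289) + 3(-3075) = -66381
v[9] = -4(-66381) + 3(14289) = 308391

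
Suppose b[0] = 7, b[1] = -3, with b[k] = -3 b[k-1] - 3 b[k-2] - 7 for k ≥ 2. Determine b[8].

b[2] = -3(-3) - 3(7) - 7 = -19
b[3] = -3(-19) - 3(-3) - 7 = 59
b[4] = -3(59) - 3(-19) - 7 = -127
b[5] = -3(-127) - 3(59) - 7 = 197
b[6] = -3(197) - 3(-127) - 7 = -217
b[7] = -3(-217) - 3(197) - 7 = 53
b[8] = -3(53) - 3(-217) - 7 = 485

485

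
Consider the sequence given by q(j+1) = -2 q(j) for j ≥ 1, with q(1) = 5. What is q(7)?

q(2) = -2(5) = -10
q(3) = -2(-10) = 20
q(4) = -2(20) = -40
q(5) = -2(-40) = 80
q(6) = -2(80) = -160
q(7) = -2(-160) = 320

320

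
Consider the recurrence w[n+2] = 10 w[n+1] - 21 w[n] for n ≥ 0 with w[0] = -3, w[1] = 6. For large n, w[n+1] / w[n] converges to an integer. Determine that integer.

The characteristic equation is r^2 - 10r + 21 = 0, which factors as (r - 7)(r - 3) = 0.
So the roots are 7 and 3. Since |7| > |3| and the coefficient of 7^n is non-zero, the ratio tends to 7.

7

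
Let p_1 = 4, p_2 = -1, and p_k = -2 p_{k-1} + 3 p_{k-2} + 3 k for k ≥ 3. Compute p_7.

1313

p_3 = -2*(-1) + 3*4 + 9 = 23
p_4 = -2*23 + 3*(-1) + 12 = -37
p_5 = -2*(-37) + 3*23 + 15 = 158
p_6 = -2*158 + 3*(-37) + 18 = -409
p_7 = -2*(-409) + 3*158 + 21 = 1313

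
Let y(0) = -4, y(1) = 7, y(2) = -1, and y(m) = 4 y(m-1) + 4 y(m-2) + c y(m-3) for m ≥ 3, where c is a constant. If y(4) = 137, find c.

y(3) = 24 - 4c
y(4) = 92 - 9c
So 92 - 9c = 137, giving c = -5.

-5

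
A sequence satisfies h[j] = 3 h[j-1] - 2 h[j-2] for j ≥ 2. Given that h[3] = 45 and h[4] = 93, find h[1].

9

Rearranging, h[j-2] = (h[j] - 3 h[j-1]) / -2.
h[2] = (93 - 3·45) / -2 = -42/-2 = 21
h[1] = (45 - 3·21) / -2 = -18/-2 = 9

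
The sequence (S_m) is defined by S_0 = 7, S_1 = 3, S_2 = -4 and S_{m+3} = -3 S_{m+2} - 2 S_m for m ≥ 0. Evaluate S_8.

S_3 = -3·(-4) - 2·7 = -2
S_4 = -3·(-2) - 2·3 = 0
S_5 = -3·0 - 2·(-4) = 8
S_6 = -3·8 - 2·(-2) = -20
S_7 = -3·(-20) - 2·0 = 60
S_8 = -3·60 - 2·8 = -196

-196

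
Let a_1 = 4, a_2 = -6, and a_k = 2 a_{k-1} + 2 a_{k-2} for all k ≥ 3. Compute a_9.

a_3 = 2·(-6) + 2·4 = -4
a_4 = 2·(-4) + 2·(-6) = -20
a_5 = 2·(-20) + 2·(-4) = -48
a_6 = 2·(-48) + 2·(-20) = -136
a_7 = 2·(-136) + 2·(-48) = -368
a_8 = 2·(-368) + 2·(-136) = -1008
a_9 = 2·(-1008) + 2·(-368) = -2752

-2752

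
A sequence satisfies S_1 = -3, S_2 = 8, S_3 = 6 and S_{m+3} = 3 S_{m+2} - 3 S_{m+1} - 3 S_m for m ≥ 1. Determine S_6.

-126

S_4 = 3·6 - 3·8 - 3·(-3) = 3
S_5 = 3·3 - 3·6 - 3·8 = -33
S_6 = 3·(-33) - 3·3 - 3·6 = -126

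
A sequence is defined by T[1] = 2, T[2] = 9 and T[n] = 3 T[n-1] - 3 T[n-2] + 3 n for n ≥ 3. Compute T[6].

T[3] = 3·9 - 3·2 + 9 = 30
T[4] = 3·30 - 3·9 + 12 = 75
T[5] = 3·75 - 3·30 + 15 = 150
T[6] = 3·150 - 3·75 + 18 = 243

243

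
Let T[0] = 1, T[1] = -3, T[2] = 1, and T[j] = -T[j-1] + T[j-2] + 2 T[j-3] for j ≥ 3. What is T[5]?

T[3] = -1 + (-3) + 2(1) = -2
T[4] = -(-2) + 1 + 2(-3) = -3
T[5] = -(-3) + (-2) + 2(1) = 3

3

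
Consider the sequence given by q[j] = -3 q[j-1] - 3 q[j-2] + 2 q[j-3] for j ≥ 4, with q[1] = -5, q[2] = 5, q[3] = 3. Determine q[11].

q[4] = -3*3 - 3*5 + 2*(-5) = -34
q[5] = -3*(-34) - 3*3 + 2*5 = 103
q[6] = -3*103 - 3*(-34) + 2*3 = -201
q[7] = -3*(-201) - 3*103 + 2*(-34) = 226
q[8] = -3*226 - 3*(-201) + 2*103 = 131
q[9] = -3*131 - 3*226 + 2*(-201) = -1473
q[10] = -3*(-1473) - 3*131 + 2*226 = 4478
q[11] = -3*4478 - 3*(-1473) + 2*131 = -8753

-8753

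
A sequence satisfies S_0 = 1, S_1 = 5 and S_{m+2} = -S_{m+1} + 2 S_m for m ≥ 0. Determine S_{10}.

S_2 = -5 + 2(1) = -3
S_3 = -(-3) + 2(5) = 13
S_4 = -13 + 2(-3) = -19
S_5 = -(-19) + 2(13) = 45
S_6 = -45 + 2(-19) = -83
S_7 = -(-83) + 2(45) = 173
S_8 = -173 + 2(-83) = -339
S_9 = -(-339) + 2(173) = 685
S_{10} = -685 + 2(-339) = -1363

-1363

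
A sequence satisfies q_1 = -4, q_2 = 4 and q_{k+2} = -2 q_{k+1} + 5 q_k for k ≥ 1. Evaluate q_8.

11596

q_3 = -2*4 + 5*(-4) = -28
q_4 = -2*(-28) + 5*4 = 76
q_5 = -2*76 + 5*(-28) = -292
q_6 = -2*(-292) + 5*76 = 964
q_7 = -2*964 + 5*(-292) = -3388
q_8 = -2*(-3388) + 5*964 = 11596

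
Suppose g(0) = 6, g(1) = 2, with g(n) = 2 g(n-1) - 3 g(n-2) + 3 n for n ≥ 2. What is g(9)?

-670

g(2) = 2·2 - 3·6 + 6 = -8
g(3) = 2·(-8) - 3·2 + 9 = -13
g(4) = 2·(-13) - 3·(-8) + 12 = 10
g(5) = 2·10 - 3·(-13) + 15 = 74
g(6) = 2·74 - 3·10 + 18 = 136
g(7) = 2·136 - 3·74 + 21 = 71
g(8) = 2·71 - 3·136 + 24 = -242
g(9) = 2·(-242) - 3·71 + 27 = -670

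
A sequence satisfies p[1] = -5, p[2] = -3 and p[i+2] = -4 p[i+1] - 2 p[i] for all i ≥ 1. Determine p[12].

p[3] = -4(-3) - 2(-5) = 22
p[4] = -4(22) - 2(-3) = -82
p[5] = -4(-82) - 2(22) = 284
p[6] = -4(284) - 2(-82) = -972
p[7] = -4(-972) - 2(284) = 3320
p[8] = -4(3320) - 2(-972) = -11336
p[9] = -4(-11336) - 2(3320) = 38704
p[10] = -4(38704) - 2(-11336) = -132144
p[11] = -4(-132144) - 2(38704) = 451168
p[12] = -4(451168) - 2(-132144) = -1540384

-1540384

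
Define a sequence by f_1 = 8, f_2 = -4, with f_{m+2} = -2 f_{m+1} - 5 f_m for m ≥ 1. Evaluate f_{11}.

8128

f_3 = -2·(-4) - 5·8 = -32
f_4 = -2·(-32) - 5·(-4) = 84
f_5 = -2·84 - 5·(-32) = -8
f_6 = -2·(-8) - 5·84 = -404
f_7 = -2·(-404) - 5·(-8) = 848
f_8 = -2·848 - 5·(-404) = 324
f_9 = -2·324 - 5·848 = -4888
f_{10} = -2·(-4888) - 5·324 = 8156
f_{11} = -2·8156 - 5·(-4888) = 8128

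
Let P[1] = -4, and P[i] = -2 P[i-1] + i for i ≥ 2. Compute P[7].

-289

P[2] = -2·(-4) + 2 = 10
P[3] = -2·10 + 3 = -17
P[4] = -2·(-17) + 4 = 38
P[5] = -2·38 + 5 = -71
P[6] = -2·(-71) + 6 = 148
P[7] = -2·148 + 7 = -289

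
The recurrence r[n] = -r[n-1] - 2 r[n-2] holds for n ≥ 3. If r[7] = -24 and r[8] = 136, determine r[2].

Rearranging, r[n-2] = (r[n] + r[n-1]) / -2.
r[6] = (136 + (-24)) / -2 = 112/-2 = -56
r[5] = (-24 + (-56)) / -2 = -80/-2 = 40
r[4] = (-56 + 40) / -2 = -16/-2 = 8
r[3] = (40 + 8) / -2 = 48/-2 = -24
r[2] = (8 + (-24)) / -2 = -16/-2 = 8

8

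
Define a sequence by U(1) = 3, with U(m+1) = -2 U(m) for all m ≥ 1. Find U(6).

U(2) = -2·3 = -6
U(3) = -2·(-6) = 12
U(4) = -2·12 = -24
U(5) = -2·(-24) = 48
U(6) = -2·48 = -96

-96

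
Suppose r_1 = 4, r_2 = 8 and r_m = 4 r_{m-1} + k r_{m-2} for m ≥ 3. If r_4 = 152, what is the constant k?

1

r_3 = 32 + 4k
r_4 = 128 + 24k
So 128 + 24k = 152, giving k = 1.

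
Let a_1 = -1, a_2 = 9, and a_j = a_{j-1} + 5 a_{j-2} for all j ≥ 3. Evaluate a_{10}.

16669

a_3 = 9 + 5·(-1) = 4
a_4 = 4 + 5·9 = 49
a_5 = 49 + 5·4 = 69
a_6 = 69 + 5·49 = 314
a_7 = 314 + 5·69 = 659
a_8 = 659 + 5·314 = 2229
a_9 = 2229 + 5·659 = 5524
a_{10} = 5524 + 5·2229 = 16669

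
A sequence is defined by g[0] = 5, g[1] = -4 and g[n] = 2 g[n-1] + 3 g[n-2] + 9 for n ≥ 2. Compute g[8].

9025

g[2] = 2·(-4) + 3·5 + 9 = 16
g[3] = 2·16 + 3·(-4) + 9 = 29
g[4] = 2·29 + 3·16 + 9 = 115
g[5] = 2·115 + 3·29 + 9 = 326
g[6] = 2·326 + 3·115 + 9 = 1006
g[7] = 2·1006 + 3·326 + 9 = 2999
g[8] = 2·2999 + 3·1006 + 9 = 9025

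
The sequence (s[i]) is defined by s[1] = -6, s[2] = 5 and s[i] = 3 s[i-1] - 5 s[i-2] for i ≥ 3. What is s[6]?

s[3] = 3(5) - 5(-6) = 45
s[4] = 3(45) - 5(5) = 110
s[5] = 3(110) - 5(45) = 105
s[6] = 3(105) - 5(110) = -235

-235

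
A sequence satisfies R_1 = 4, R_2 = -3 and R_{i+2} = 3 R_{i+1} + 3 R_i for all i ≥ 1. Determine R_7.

108

R_3 = 3*(-3) + 3*4 = 3
R_4 = 3*3 + 3*(-3) = 0
R_5 = 3*0 + 3*3 = 9
R_6 = 3*9 + 3*0 = 27
R_7 = 3*27 + 3*9 = 108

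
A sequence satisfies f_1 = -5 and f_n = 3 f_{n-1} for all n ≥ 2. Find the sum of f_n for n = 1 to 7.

-5465

f_2 = 3(-5) = -15
f_3 = 3(-15) = -45
f_4 = 3(-45) = -135
f_5 = 3(-135) = -405
f_6 = 3(-405) = -1215
f_7 = 3(-1215) = -3645
Sum = (-5) + (-15) + (-45) + (-135) + (-405) + (-1215) + (-3645) = -5465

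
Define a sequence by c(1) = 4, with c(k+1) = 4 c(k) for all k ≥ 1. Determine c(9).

c(2) = 4(4) = 16
c(3) = 4(16) = 64
c(4) = 4(64) = 256
c(5) = 4(256) = 1024
c(6) = 4(1024) = 4096
c(7) = 4(4096) = 16384
c(8) = 4(16384) = 65536
c(9) = 4(65536) = 262144

262144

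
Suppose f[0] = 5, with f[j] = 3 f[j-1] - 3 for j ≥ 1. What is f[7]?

7656

f[1] = 3·5 - 3 = 12
f[2] = 3·12 - 3 = 33
f[3] = 3·33 - 3 = 96
f[4] = 3·96 - 3 = 285
f[5] = 3·285 - 3 = 852
f[6] = 3·852 - 3 = 2553
f[7] = 3·2553 - 3 = 7656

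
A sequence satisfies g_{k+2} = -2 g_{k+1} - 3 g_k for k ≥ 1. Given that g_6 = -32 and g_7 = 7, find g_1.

Rearranging, g_{k-2} = (g_k + 2 g_{k-1}) / -3.
g_5 = (7 + 2(-32)) / -3 = -57/-3 = 19
g_4 = (-32 + 2(19)) / -3 = 6/-3 = -2
g_3 = (19 + 2(-2)) / -3 = 15/-3 = -5
g_2 = (-2 + 2(-5)) / -3 = -12/-3 = 4
g_1 = (-5 + 2(4)) / -3 = 3/-3 = -1

-1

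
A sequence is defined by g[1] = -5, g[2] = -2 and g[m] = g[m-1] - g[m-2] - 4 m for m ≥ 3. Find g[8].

g[3] = (-2) - (-5) - 12 = -9
g[4] = (-9) - (-2) - 16 = -23
g[5] = (-23) - (-9) - 20 = -34
g[6] = (-34) - (-23) - 24 = -35
g[7] = (-35) - (-34) - 28 = -29
g[8] = (-29) - (-35) - 32 = -26

-26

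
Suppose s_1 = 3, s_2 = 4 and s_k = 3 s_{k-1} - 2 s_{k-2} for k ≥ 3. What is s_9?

s_3 = 3(4) - 2(3) = 6
s_4 = 3(6) - 2(4) = 10
s_5 = 3(10) - 2(6) = 18
s_6 = 3(18) - 2(10) = 34
s_7 = 3(34) - 2(18) = 66
s_8 = 3(66) - 2(34) = 130
s_9 = 3(130) - 2(66) = 258

258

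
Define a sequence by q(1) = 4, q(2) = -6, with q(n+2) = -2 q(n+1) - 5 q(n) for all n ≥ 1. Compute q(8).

-394

q(3) = -2·(-6) - 5·4 = -8
q(4) = -2·(-8) - 5·(-6) = 46
q(5) = -2·46 - 5·(-8) = -52
q(6) = -2·(-52) - 5·46 = -126
q(7) = -2·(-126) - 5·(-52) = 512
q(8) = -2·512 - 5·(-126) = -394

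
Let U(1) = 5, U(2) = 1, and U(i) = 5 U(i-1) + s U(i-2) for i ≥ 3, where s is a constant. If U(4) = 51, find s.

1

U(3) = 5 + 5s
U(4) = 25 + 26s
So 25 + 26s = 51, giving s = 1.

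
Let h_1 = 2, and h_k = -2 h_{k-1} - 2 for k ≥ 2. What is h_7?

h_2 = -2·2 - 2 = -6
h_3 = -2·(-6) - 2 = 10
h_4 = -2·10 - 2 = -22
h_5 = -2·(-22) - 2 = 42
h_6 = -2·42 - 2 = -86
h_7 = -2·(-86) - 2 = 170

170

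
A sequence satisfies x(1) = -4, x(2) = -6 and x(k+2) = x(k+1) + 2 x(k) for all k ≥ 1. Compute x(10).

x(3) = (-6) + 2(-4) = -14
x(4) = (-14) + 2(-6) = -26
x(5) = (-26) + 2(-14) = -54
x(6) = (-54) + 2(-26) = -106
x(7) = (-106) + 2(-54) = -214
x(8) = (-214) + 2(-106) = -426
x(9) = (-426) + 2(-214) = -854
x(10) = (-854) + 2(-426) = -1706

-1706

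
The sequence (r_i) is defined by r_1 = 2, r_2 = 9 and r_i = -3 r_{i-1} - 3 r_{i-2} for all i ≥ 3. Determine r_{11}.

3159

r_3 = -3(9) - 3(2) = -33
r_4 = -3(-33) - 3(9) = 72
r_5 = -3(72) - 3(-33) = -117
r_6 = -3(-117) - 3(72) = 135
r_7 = -3(135) - 3(-117) = -54
r_8 = -3(-54) - 3(135) = -243
r_9 = -3(-243) - 3(-54) = 891
r_{10} = -3(891) - 3(-243) = -1944
r_{11} = -3(-1944) - 3(891) = 3159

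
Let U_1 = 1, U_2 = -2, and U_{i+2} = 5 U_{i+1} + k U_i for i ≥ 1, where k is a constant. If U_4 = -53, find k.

-1

U_3 = -10 + k
U_4 = -50 + 3k
So -50 + 3k = -53, giving k = -1.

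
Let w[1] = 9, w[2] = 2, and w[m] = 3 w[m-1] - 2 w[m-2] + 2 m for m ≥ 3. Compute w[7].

w[3] = 3*2 - 2*9 + 6 = -6
w[4] = 3*(-6) - 2*2 + 8 = -14
w[5] = 3*(-14) - 2*(-6) + 10 = -20
w[6] = 3*(-20) - 2*(-14) + 12 = -20
w[7] = 3*(-20) - 2*(-20) + 14 = -6

-6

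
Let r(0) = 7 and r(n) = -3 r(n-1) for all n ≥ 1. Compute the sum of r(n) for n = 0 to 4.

427

r(1) = -3*7 = -21
r(2) = -3*(-21) = 63
r(3) = -3*63 = -189
r(4) = -3*(-189) = 567
Sum = 7 + (-21) + 63 + (-189) + 567 = 427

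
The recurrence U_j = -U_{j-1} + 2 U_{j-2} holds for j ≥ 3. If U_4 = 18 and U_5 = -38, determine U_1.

Rearranging, U_{j-2} = (U_j + U_{j-1}) / 2.
U_3 = (-38 + 18) / 2 = -20/2 = -10
U_2 = (18 + (-10)) / 2 = 8/2 = 4
U_1 = (-10 + 4) / 2 = -6/2 = -3

-3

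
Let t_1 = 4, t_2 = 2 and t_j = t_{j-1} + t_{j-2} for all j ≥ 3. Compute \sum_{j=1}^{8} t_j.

t_3 = 2 + 4 = 6
t_4 = 6 + 2 = 8
t_5 = 8 + 6 = 14
t_6 = 14 + 8 = 22
t_7 = 22 + 14 = 36
t_8 = 36 + 22 = 58
Sum = 4 + 2 + 6 + 8 + 14 + 22 + 36 + 58 = 150

150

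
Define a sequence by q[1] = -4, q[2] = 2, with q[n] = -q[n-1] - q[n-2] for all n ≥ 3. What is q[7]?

-4

q[3] = -2 - (-4) = 2
q[4] = -2 - 2 = -4
q[5] = -(-4) - 2 = 2
q[6] = -2 - (-4) = 2
q[7] = -2 - 2 = -4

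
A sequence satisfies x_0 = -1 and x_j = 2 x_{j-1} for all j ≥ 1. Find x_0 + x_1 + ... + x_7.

x_1 = 2·(-1) = -2
x_2 = 2·(-2) = -4
x_3 = 2·(-4) = -8
x_4 = 2·(-8) = -16
x_5 = 2·(-16) = -32
x_6 = 2·(-32) = -64
x_7 = 2·(-64) = -128
Sum = (-1) + (-2) + (-4) + (-8) + (-16) + (-32) + (-64) + (-128) = -255

-255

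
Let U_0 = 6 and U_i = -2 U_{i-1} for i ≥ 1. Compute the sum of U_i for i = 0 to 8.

1026

U_1 = -2(6) = -12
U_2 = -2(-12) = 24
U_3 = -2(24) = -48
U_4 = -2(-48) = 96
U_5 = -2(96) = -192
U_6 = -2(-192) = 384
U_7 = -2(384) = -768
U_8 = -2(-768) = 1536
Sum = 6 + (-12) + 24 + (-48) + 96 + (-192) + 384 + (-768) + 1536 = 1026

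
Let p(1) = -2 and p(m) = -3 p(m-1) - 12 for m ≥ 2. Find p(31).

205891132094646

The fixed point is -12/(1 + 3) = -3, so p(m) + 3 = -3(p(m-1) + 3).
Hence p(m) = 1·(-3)^{m-1} - 3.
p(31) = 1·(-3)^{30} - 3 = 1·205891132094649 - 3 = 205891132094646.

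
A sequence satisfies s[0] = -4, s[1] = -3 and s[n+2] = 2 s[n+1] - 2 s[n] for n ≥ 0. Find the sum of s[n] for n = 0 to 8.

s[2] = 2*(-3) - 2*(-4) = 2
s[3] = 2*2 - 2*(-3) = 10
s[4] = 2*10 - 2*2 = 16
s[5] = 2*16 - 2*10 = 12
s[6] = 2*12 - 2*16 = -8
s[7] = 2*(-8) - 2*12 = -40
s[8] = 2*(-40) - 2*(-8) = -64
Sum = (-4) + (-3) + 2 + 10 + 16 + 12 + (-8) + (-40) + (-64) = -79

-79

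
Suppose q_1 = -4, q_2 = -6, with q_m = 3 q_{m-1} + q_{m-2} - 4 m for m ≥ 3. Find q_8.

-15654

q_3 = 3*(-6) + (-4) - 12 = -34
q_4 = 3*(-34) + (-6) - 16 = -124
q_5 = 3*(-124) + (-34) - 20 = -426
q_6 = 3*(-426) + (-124) - 24 = -1426
q_7 = 3*(-1426) + (-426) - 28 = -4732
q_8 = 3*(-4732) + (-1426) - 32 = -15654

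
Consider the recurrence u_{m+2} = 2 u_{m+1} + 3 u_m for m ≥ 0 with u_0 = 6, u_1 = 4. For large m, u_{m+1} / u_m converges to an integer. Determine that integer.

3

The characteristic equation is r^2 - 2r - 3 = 0, which factors as (r - 3)(r + 1) = 0.
So the roots are 3 and -1. Since |3| > |-1| and the coefficient of 3^m is non-zero, the ratio tends to 3.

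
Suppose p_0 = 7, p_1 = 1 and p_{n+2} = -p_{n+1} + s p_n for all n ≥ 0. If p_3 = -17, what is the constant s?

3

p_2 = -1 + 7s
p_3 = 1 - 6s
So 1 - 6s = -17, giving s = 3.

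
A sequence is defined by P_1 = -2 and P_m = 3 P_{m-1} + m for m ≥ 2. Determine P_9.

P_2 = 3(-2) + 2 = -4
P_3 = 3(-4) + 3 = -9
P_4 = 3(-9) + 4 = -23
P_5 = 3(-23) + 5 = -64
P_6 = 3(-64) + 6 = -186
P_7 = 3(-186) + 7 = -551
P_8 = 3(-551) + 8 = -1645
P_9 = 3(-1645) + 9 = -4926

-4926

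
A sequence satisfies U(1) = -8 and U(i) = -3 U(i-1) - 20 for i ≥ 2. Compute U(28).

The fixed point is -20/(1 + 3) = -5, so U(i) + 5 = -3(U(i-1) + 5).
Hence U(i) = -3·(-3)^{i-1} - 5.
U(28) = -3·(-3)^{27} - 5 = -3·-7625597484987 - 5 = 22876792454956.

22876792454956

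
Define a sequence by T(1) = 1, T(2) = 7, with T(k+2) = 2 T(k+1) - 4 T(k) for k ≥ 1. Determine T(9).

T(3) = 2*7 - 4*1 = 10
T(4) = 2*10 - 4*7 = -8
T(5) = 2*(-8) - 4*10 = -56
T(6) = 2*(-56) - 4*(-8) = -80
T(7) = 2*(-80) - 4*(-56) = 64
T(8) = 2*64 - 4*(-80) = 448
T(9) = 2*448 - 4*64 = 640

640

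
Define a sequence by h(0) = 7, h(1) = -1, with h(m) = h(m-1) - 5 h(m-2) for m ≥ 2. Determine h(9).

10049

h(2) = (-1) - 5*7 = -36
h(3) = (-36) - 5*(-1) = -31
h(4) = (-31) - 5*(-36) = 149
h(5) = 149 - 5*(-31) = 304
h(6) = 304 - 5*149 = -441
h(7) = (-441) - 5*304 = -1961
h(8) = (-1961) - 5*(-441) = 244
h(9) = 244 - 5*(-1961) = 10049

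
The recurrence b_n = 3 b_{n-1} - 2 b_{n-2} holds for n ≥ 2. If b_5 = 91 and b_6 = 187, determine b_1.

Rearranging, b_{n-2} = (b_n - 3 b_{n-1}) / -2.
b_4 = (187 - 3(91)) / -2 = -86/-2 = 43
b_3 = (91 - 3(43)) / -2 = -38/-2 = 19
b_2 = (43 - 3(19)) / -2 = -14/-2 = 7
b_1 = (19 - 3(7)) / -2 = -2/-2 = 1

1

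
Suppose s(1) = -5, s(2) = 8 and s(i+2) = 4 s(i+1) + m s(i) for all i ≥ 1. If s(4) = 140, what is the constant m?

s(3) = 32 - 5m
s(4) = 128 - 12m
So 128 - 12m = 140, giving m = -1.

-1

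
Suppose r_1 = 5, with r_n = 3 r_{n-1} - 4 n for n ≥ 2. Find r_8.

19

r_2 = 3·5 - 8 = 7
r_3 = 3·7 - 12 = 9
r_4 = 3·9 - 16 = 11
r_5 = 3·11 - 20 = 13
r_6 = 3·13 - 24 = 15
r_7 = 3·15 - 28 = 17
r_8 = 3·17 - 32 = 19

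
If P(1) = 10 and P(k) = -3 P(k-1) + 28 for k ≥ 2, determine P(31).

The fixed point is 28/(1 + 3) = 7, so P(k) - 7 = -3(P(k-1) - 7).
Hence P(k) = 3·(-3)^{k-1} + 7.
P(31) = 3·(-3)^{30} + 7 = 3·205891132094649 + 7 = 617673396283954.

617673396283954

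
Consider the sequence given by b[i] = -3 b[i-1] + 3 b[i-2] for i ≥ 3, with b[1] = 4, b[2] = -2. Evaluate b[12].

b[3] = -3·(-2) + 3·4 = 18
b[4] = -3·18 + 3·(-2) = -60
b[5] = -3·(-60) + 3·18 = 234
b[6] = -3·234 + 3·(-60) = -882
b[7] = -3·(-882) + 3·234 = 3348
b[8] = -3·3348 + 3·(-882) = -12690
b[9] = -3·(-12690) + 3·3348 = 48114
b[10] = -3·48114 + 3·(-12690) = -182412
b[11] = -3·(-182412) + 3·48114 = 691578
b[12] = -3·691578 + 3·(-182412) = -2621970

-2621970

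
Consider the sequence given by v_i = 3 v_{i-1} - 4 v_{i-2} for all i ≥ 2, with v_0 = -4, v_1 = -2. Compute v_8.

v_2 = 3(-2) - 4(-4) = 10
v_3 = 3(10) - 4(-2) = 38
v_4 = 3(38) - 4(10) = 74
v_5 = 3(74) - 4(38) = 70
v_6 = 3(70) - 4(74) = -86
v_7 = 3(-86) - 4(70) = -538
v_8 = 3(-538) - 4(-86) = -1270

-1270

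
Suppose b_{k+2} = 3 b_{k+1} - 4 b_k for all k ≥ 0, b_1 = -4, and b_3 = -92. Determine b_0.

Let b_0 = v.
b_2 = -12 - 4v
b_3 = -20 - 12v
So -20 - 12v = -92, giving v = 6.

6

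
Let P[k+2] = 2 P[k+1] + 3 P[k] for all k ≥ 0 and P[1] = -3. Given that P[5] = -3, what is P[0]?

3

Let P[0] = v.
P[2] = -6 + 3v
P[3] = -21 + 6v
P[4] = -60 + 21v
P[5] = -183 + 60v
So -183 + 60v = -3, giving v = 3.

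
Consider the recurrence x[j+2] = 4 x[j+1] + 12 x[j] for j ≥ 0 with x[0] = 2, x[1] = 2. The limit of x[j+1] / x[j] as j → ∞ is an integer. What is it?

The characteristic equation is r^2 - 4r - 12 = 0, which factors as (r - 6)(r + 2) = 0.
So the roots are 6 and -2. Since |6| > |-2| and the coefficient of 6^j is non-zero, the ratio tends to 6.

6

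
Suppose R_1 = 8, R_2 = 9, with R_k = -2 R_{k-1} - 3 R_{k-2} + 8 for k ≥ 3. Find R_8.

R_3 = -2·9 - 3·8 + 8 = -34
R_4 = -2·(-34) - 3·9 + 8 = 49
R_5 = -2·49 - 3·(-34) + 8 = 12
R_6 = -2·12 - 3·49 + 8 = -163
R_7 = -2·(-163) - 3·12 + 8 = 298
R_8 = -2·298 - 3·(-163) + 8 = -99

-99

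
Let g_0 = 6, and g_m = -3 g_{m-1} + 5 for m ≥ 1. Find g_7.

g_1 = -3·6 + 5 = -13
g_2 = -3·(-13) + 5 = 44
g_3 = -3·44 + 5 = -127
g_4 = -3·(-127) + 5 = 386
g_5 = -3·386 + 5 = -1153
g_6 = -3·(-1153) + 5 = 3464
g_7 = -3·3464 + 5 = -10387

-10387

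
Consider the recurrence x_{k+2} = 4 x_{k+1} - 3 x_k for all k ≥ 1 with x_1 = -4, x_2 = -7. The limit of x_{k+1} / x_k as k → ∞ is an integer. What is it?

3

The characteristic equation is r^2 - 4r + 3 = 0, which factors as (r - 3)(r - 1) = 0.
So the roots are 3 and 1. Since |3| > |1| and the coefficient of 3^k is non-zero, the ratio tends to 3.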